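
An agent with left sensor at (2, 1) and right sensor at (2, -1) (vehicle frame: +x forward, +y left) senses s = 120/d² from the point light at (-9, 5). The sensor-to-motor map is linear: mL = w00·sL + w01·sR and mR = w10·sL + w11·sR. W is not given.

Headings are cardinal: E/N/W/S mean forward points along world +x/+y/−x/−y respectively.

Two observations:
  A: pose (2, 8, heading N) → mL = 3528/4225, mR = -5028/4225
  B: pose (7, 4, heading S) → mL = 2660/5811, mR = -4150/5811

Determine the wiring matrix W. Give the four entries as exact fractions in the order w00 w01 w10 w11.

obs A: pose=(2,8,N) → sL=24/25, sR=120/169, mL=3528/4225, mR=-5028/4225
obs B: pose=(7,4,S) → sL=60/149, sR=20/39, mL=2660/5811, mR=-4150/5811
sensor matrix S = [[24/25, 120/169], [60/149, 20/39]]; det S = 25984/125905
solve [mL_A; mL_B] = S·[w00; w01] and [mR_A; mR_B] = S·[w10; w11]:
  w00 = 1/2, w01 = 1/2, w10 = -1/2, w11 = -1

1/2 1/2 -1/2 -1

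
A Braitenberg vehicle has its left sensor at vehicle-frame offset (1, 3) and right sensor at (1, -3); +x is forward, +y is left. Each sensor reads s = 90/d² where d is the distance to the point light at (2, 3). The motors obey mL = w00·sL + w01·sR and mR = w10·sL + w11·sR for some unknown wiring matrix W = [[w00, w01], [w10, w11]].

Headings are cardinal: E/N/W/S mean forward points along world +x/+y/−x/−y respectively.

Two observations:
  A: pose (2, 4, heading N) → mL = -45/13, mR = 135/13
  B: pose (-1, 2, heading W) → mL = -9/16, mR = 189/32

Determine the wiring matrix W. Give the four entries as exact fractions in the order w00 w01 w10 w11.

-1 1/2 1/2 1

obs A: pose=(2,4,N) → sL=90/13, sR=90/13, mL=-45/13, mR=135/13
obs B: pose=(-1,2,W) → sL=45/16, sR=9/2, mL=-9/16, mR=189/32
sensor matrix S = [[90/13, 90/13], [45/16, 9/2]]; det S = 1215/104
solve [mL_A; mL_B] = S·[w00; w01] and [mR_A; mR_B] = S·[w10; w11]:
  w00 = -1, w01 = 1/2, w10 = 1/2, w11 = 1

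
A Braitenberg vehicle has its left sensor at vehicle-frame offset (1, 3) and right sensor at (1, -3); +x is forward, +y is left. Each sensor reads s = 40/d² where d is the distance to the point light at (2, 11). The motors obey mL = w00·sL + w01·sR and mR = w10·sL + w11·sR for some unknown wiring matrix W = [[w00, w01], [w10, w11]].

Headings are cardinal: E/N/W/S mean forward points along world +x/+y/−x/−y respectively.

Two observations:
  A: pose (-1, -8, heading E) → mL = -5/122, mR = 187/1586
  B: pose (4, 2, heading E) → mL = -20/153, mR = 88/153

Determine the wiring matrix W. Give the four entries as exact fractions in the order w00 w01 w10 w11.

0 -1/2 1/2 1/2

obs A: pose=(-1,-8,E) → sL=2/13, sR=5/61, mL=-5/122, mR=187/1586
obs B: pose=(4,2,E) → sL=8/9, sR=40/153, mL=-20/153, mR=88/153
sensor matrix S = [[2/13, 5/61], [8/9, 40/153]]; det S = -440/13481
solve [mL_A; mL_B] = S·[w00; w01] and [mR_A; mR_B] = S·[w10; w11]:
  w00 = 0, w01 = -1/2, w10 = 1/2, w11 = 1/2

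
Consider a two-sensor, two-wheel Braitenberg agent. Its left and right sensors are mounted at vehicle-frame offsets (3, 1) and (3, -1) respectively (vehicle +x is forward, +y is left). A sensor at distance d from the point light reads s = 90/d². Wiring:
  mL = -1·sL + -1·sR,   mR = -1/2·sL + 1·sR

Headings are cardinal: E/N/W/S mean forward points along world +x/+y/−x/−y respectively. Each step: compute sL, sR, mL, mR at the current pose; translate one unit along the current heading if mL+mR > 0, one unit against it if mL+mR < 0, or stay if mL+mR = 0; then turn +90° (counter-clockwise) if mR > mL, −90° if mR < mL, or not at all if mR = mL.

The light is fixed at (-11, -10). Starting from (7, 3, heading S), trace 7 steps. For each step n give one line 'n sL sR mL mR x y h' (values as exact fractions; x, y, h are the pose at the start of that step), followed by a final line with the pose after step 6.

n=0: pose=(7,3,S); sL=90/461, sR=90/389; mL=-76500/179329, mR=23985/179329; mL+mR=-135/461 → advance -1; mR−mL=100485/179329 → turn +1·90°
n=1: pose=(7,4,E); sL=5/37, sR=9/61; mL=-638/2257, mR=361/4514; mL+mR=-15/74 → advance -1; mR−mL=1637/4514 → turn +1·90°
n=2: pose=(6,4,N); sL=18/109, sR=90/613; mL=-20844/66817, mR=4293/66817; mL+mR=-27/109 → advance -1; mR−mL=25137/66817 → turn +1·90°
n=3: pose=(6,3,W); sL=9/34, sR=45/196; mL=-1647/3332, mR=81/833; mL+mR=-27/68 → advance -1; mR−mL=1971/3332 → turn +1·90°
n=4: pose=(7,3,S); sL=90/461, sR=90/389; mL=-76500/179329, mR=23985/179329; mL+mR=-135/461 → advance -1; mR−mL=100485/179329 → turn +1·90°
n=5: pose=(7,4,E); sL=5/37, sR=9/61; mL=-638/2257, mR=361/4514; mL+mR=-15/74 → advance -1; mR−mL=1637/4514 → turn +1·90°
n=6: pose=(6,4,N); sL=18/109, sR=90/613; mL=-20844/66817, mR=4293/66817; mL+mR=-27/109 → advance -1; mR−mL=25137/66817 → turn +1·90°

0 90/461 90/389 -76500/179329 23985/179329 7 3 S
1 5/37 9/61 -638/2257 361/4514 7 4 E
2 18/109 90/613 -20844/66817 4293/66817 6 4 N
3 9/34 45/196 -1647/3332 81/833 6 3 W
4 90/461 90/389 -76500/179329 23985/179329 7 3 S
5 5/37 9/61 -638/2257 361/4514 7 4 E
6 18/109 90/613 -20844/66817 4293/66817 6 4 N
final 6 3 W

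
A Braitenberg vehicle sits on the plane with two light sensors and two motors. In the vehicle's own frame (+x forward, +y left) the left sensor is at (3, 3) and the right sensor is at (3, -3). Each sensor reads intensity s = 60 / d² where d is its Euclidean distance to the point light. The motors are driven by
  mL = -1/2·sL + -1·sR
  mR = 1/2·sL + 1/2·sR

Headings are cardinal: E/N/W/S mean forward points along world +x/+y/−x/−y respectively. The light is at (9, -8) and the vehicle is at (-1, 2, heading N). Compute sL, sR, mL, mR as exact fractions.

left sensor world pos  = (-4, 5); dL² = 338
right sensor world pos = (2, 5); dR² = 218
sL = 60/338 = 30/169
sR = 60/218 = 30/109
mL = -1/2·sL + -1·sR = -6705/18421
mR = 1/2·sL + 1/2·sR = 4170/18421

30/169 30/109 -6705/18421 4170/18421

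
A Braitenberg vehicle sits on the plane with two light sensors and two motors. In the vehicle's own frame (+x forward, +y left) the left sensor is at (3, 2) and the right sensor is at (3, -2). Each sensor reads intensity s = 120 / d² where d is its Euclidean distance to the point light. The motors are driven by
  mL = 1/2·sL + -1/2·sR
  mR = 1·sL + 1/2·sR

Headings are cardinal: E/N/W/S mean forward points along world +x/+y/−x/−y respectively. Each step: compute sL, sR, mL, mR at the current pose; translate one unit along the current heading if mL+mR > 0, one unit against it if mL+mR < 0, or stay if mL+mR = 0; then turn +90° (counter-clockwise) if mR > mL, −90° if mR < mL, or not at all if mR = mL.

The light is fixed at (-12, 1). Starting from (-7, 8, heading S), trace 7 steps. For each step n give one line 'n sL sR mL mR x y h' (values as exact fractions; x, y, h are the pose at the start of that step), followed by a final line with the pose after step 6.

0 24/13 24/5 -96/65 276/65 -7 8 S
1 15/16 3/2 -9/32 27/16 -7 7 E
2 120/97 24/29 576/2813 4644/2813 -6 7 N
3 60/17 4/3 56/51 214/51 -6 8 W
4 24/13 24/5 -96/65 276/65 -7 8 S
5 15/16 3/2 -9/32 27/16 -7 7 E
6 120/97 24/29 576/2813 4644/2813 -6 7 N
final -6 8 W

n=0: pose=(-7,8,S); sL=24/13, sR=24/5; mL=-96/65, mR=276/65; mL+mR=36/13 → advance +1; mR−mL=372/65 → turn +1·90°
n=1: pose=(-7,7,E); sL=15/16, sR=3/2; mL=-9/32, mR=27/16; mL+mR=45/32 → advance +1; mR−mL=63/32 → turn +1·90°
n=2: pose=(-6,7,N); sL=120/97, sR=24/29; mL=576/2813, mR=4644/2813; mL+mR=180/97 → advance +1; mR−mL=4068/2813 → turn +1·90°
n=3: pose=(-6,8,W); sL=60/17, sR=4/3; mL=56/51, mR=214/51; mL+mR=90/17 → advance +1; mR−mL=158/51 → turn +1·90°
n=4: pose=(-7,8,S); sL=24/13, sR=24/5; mL=-96/65, mR=276/65; mL+mR=36/13 → advance +1; mR−mL=372/65 → turn +1·90°
n=5: pose=(-7,7,E); sL=15/16, sR=3/2; mL=-9/32, mR=27/16; mL+mR=45/32 → advance +1; mR−mL=63/32 → turn +1·90°
n=6: pose=(-6,7,N); sL=120/97, sR=24/29; mL=576/2813, mR=4644/2813; mL+mR=180/97 → advance +1; mR−mL=4068/2813 → turn +1·90°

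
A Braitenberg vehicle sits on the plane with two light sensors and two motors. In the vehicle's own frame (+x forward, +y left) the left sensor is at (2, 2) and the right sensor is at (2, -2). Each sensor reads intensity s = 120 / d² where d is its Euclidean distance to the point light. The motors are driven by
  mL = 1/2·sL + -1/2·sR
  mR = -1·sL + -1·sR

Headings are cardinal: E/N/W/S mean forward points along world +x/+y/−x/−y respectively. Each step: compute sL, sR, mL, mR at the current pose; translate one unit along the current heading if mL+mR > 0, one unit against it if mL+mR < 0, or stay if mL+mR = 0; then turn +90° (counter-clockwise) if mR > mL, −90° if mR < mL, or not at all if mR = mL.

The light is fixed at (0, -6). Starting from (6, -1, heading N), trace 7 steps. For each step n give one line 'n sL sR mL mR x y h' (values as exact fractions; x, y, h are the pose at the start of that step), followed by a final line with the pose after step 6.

n=0: pose=(6,-1,N); sL=24/13, sR=120/113; mL=576/1469, mR=-4272/1469; mL+mR=-3696/1469 → advance -1; mR−mL=-4848/1469 → turn -1·90°
n=1: pose=(6,-2,E); sL=6/5, sR=30/17; mL=-24/85, mR=-252/85; mL+mR=-276/85 → advance -1; mR−mL=-228/85 → turn -1·90°
n=2: pose=(5,-2,S); sL=120/53, sR=120/13; mL=-2400/689, mR=-7920/689; mL+mR=-10320/689 → advance -1; mR−mL=-5520/689 → turn -1·90°
n=3: pose=(5,-1,W); sL=20/3, sR=60/29; mL=200/87, mR=-760/87; mL+mR=-560/87 → advance -1; mR−mL=-320/29 → turn -1·90°
n=4: pose=(6,-1,N); sL=24/13, sR=120/113; mL=576/1469, mR=-4272/1469; mL+mR=-3696/1469 → advance -1; mR−mL=-4848/1469 → turn -1·90°
n=5: pose=(6,-2,E); sL=6/5, sR=30/17; mL=-24/85, mR=-252/85; mL+mR=-276/85 → advance -1; mR−mL=-228/85 → turn -1·90°
n=6: pose=(5,-2,S); sL=120/53, sR=120/13; mL=-2400/689, mR=-7920/689; mL+mR=-10320/689 → advance -1; mR−mL=-5520/689 → turn -1·90°

0 24/13 120/113 576/1469 -4272/1469 6 -1 N
1 6/5 30/17 -24/85 -252/85 6 -2 E
2 120/53 120/13 -2400/689 -7920/689 5 -2 S
3 20/3 60/29 200/87 -760/87 5 -1 W
4 24/13 120/113 576/1469 -4272/1469 6 -1 N
5 6/5 30/17 -24/85 -252/85 6 -2 E
6 120/53 120/13 -2400/689 -7920/689 5 -2 S
final 5 -1 W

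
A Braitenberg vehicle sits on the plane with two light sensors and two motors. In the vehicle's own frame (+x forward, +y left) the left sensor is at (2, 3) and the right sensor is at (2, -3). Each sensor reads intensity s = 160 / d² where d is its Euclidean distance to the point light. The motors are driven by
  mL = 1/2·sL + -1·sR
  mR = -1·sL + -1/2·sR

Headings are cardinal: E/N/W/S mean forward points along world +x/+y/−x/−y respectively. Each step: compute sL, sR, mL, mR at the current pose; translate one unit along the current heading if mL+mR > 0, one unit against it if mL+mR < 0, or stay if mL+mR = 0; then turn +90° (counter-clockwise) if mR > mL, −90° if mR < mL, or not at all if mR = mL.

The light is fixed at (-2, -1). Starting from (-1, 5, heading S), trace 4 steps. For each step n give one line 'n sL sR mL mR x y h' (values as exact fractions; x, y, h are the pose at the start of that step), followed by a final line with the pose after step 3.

0 5 8 -11/2 -9 -1 5 S
1 160/17 160/101 5360/1717 -17520/1717 -1 6 W
2 80/41 80/53 -1160/2173 -5880/2173 0 6 N
3 160/97 32/5 -2704/485 -2352/485 0 5 E
final -1 5 N

n=0: pose=(-1,5,S); sL=5, sR=8; mL=-11/2, mR=-9; mL+mR=-29/2 → advance -1; mR−mL=-7/2 → turn -1·90°
n=1: pose=(-1,6,W); sL=160/17, sR=160/101; mL=5360/1717, mR=-17520/1717; mL+mR=-12160/1717 → advance -1; mR−mL=-22880/1717 → turn -1·90°
n=2: pose=(0,6,N); sL=80/41, sR=80/53; mL=-1160/2173, mR=-5880/2173; mL+mR=-7040/2173 → advance -1; mR−mL=-4720/2173 → turn -1·90°
n=3: pose=(0,5,E); sL=160/97, sR=32/5; mL=-2704/485, mR=-2352/485; mL+mR=-5056/485 → advance -1; mR−mL=352/485 → turn +1·90°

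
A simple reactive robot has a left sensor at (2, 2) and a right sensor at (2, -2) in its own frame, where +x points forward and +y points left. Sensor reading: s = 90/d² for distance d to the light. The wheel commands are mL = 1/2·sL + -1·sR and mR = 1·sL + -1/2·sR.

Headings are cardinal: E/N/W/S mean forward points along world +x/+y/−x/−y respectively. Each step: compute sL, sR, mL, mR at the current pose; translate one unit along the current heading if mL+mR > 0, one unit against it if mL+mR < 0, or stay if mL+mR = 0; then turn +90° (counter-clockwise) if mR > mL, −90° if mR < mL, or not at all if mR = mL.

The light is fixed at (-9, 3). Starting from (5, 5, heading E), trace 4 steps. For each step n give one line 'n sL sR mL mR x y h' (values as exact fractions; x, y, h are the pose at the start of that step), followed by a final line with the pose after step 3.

n=0: pose=(5,5,E); sL=45/136, sR=45/128; mL=-405/2176, mR=675/4352; mL+mR=-135/4352 → advance -1; mR−mL=1485/4352 → turn +1·90°
n=1: pose=(4,5,N); sL=90/137, sR=90/241; mL=-1485/33017, mR=15525/33017; mL+mR=14040/33017 → advance +1; mR−mL=17010/33017 → turn +1·90°
n=2: pose=(4,6,W); sL=45/61, sR=45/73; mL=-2205/8906, mR=3825/8906; mL+mR=810/4453 → advance +1; mR−mL=3015/4453 → turn +1·90°
n=3: pose=(3,6,S); sL=90/197, sR=90/101; mL=-13185/19897, mR=225/19897; mL+mR=-12960/19897 → advance -1; mR−mL=13410/19897 → turn +1·90°

0 45/136 45/128 -405/2176 675/4352 5 5 E
1 90/137 90/241 -1485/33017 15525/33017 4 5 N
2 45/61 45/73 -2205/8906 3825/8906 4 6 W
3 90/197 90/101 -13185/19897 225/19897 3 6 S
final 3 7 E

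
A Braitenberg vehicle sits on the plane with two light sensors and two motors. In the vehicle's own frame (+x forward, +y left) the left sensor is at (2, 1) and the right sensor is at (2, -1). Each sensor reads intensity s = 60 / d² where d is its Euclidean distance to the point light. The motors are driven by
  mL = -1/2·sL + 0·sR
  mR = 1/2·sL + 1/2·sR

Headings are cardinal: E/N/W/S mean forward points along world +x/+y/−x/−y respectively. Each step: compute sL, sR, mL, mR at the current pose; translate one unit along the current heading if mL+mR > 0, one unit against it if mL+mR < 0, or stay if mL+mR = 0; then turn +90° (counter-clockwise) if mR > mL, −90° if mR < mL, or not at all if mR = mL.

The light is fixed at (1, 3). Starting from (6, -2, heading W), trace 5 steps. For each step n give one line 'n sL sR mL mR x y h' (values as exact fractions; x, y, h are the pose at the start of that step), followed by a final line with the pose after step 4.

0 4/3 12/5 -2/3 28/15 6 -2 W
1 30/37 30/29 -15/37 990/1073 5 -2 S
2 60/61 12/17 -30/61 876/1037 5 -3 E
3 15/8 15/13 -15/16 315/208 6 -3 N
4 4/3 12/5 -2/3 28/15 6 -2 W
final 5 -2 S

n=0: pose=(6,-2,W); sL=4/3, sR=12/5; mL=-2/3, mR=28/15; mL+mR=6/5 → advance +1; mR−mL=38/15 → turn +1·90°
n=1: pose=(5,-2,S); sL=30/37, sR=30/29; mL=-15/37, mR=990/1073; mL+mR=15/29 → advance +1; mR−mL=1425/1073 → turn +1·90°
n=2: pose=(5,-3,E); sL=60/61, sR=12/17; mL=-30/61, mR=876/1037; mL+mR=6/17 → advance +1; mR−mL=1386/1037 → turn +1·90°
n=3: pose=(6,-3,N); sL=15/8, sR=15/13; mL=-15/16, mR=315/208; mL+mR=15/26 → advance +1; mR−mL=255/104 → turn +1·90°
n=4: pose=(6,-2,W); sL=4/3, sR=12/5; mL=-2/3, mR=28/15; mL+mR=6/5 → advance +1; mR−mL=38/15 → turn +1·90°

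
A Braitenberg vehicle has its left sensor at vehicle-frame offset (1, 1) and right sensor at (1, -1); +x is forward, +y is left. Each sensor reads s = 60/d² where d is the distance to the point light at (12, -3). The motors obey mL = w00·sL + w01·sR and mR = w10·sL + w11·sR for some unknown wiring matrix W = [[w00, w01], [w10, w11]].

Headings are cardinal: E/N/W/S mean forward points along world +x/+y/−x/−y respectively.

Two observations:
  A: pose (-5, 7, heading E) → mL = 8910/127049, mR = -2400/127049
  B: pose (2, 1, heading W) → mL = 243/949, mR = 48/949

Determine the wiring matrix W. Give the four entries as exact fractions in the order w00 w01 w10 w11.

obs A: pose=(-5,7,E) → sL=60/377, sR=60/337, mL=8910/127049, mR=-2400/127049
obs B: pose=(2,1,W) → sL=6/13, sR=30/73, mL=243/949, mR=48/949
sensor matrix S = [[60/377, 60/337], [6/13, 30/73]]; det S = -155520/9274577
solve [mL_A; mL_B] = S·[w00; w01] and [mR_A; mR_B] = S·[w10; w11]:
  w00 = 1, w01 = -1/2, w10 = 1, w11 = -1

1 -1/2 1 -1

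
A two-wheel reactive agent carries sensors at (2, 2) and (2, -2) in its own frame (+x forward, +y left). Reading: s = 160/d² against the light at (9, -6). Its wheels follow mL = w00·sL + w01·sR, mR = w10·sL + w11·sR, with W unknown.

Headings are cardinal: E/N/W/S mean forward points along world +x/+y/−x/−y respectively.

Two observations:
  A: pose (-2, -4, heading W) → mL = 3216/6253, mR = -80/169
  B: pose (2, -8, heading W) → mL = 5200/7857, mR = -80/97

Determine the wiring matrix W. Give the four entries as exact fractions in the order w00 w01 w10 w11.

obs A: pose=(-2,-4,W) → sL=160/169, sR=32/37, mL=3216/6253, mR=-80/169
obs B: pose=(2,-8,W) → sL=160/97, sR=160/81, mL=5200/7857, mR=-80/97
sensor matrix S = [[160/169, 32/37], [160/97, 160/81]]; det S = 21790720/49129821
solve [mL_A; mL_B] = S·[w00; w01] and [mR_A; mR_B] = S·[w10; w11]:
  w00 = 1, w01 = -1/2, w10 = -1/2, w11 = 0

1 -1/2 -1/2 0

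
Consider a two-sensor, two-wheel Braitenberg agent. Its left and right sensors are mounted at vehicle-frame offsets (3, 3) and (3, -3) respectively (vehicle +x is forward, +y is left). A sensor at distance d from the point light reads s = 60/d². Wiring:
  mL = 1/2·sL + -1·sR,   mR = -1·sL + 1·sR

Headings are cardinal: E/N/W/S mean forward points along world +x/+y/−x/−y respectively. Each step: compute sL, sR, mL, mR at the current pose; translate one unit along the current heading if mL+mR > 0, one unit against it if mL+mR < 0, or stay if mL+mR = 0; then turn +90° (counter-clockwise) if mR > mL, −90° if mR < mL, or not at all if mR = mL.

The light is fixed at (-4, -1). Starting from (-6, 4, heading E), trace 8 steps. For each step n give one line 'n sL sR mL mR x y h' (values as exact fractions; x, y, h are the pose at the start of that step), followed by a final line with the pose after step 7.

n=0: pose=(-6,4,E); sL=12/13, sR=12; mL=-150/13, mR=144/13; mL+mR=-6/13 → advance -1; mR−mL=294/13 → turn +1·90°
n=1: pose=(-7,4,N); sL=3/5, sR=15/16; mL=-51/80, mR=27/80; mL+mR=-3/10 → advance -1; mR−mL=39/40 → turn +1·90°
n=2: pose=(-7,3,W); sL=60/37, sR=12/17; mL=66/629, mR=-576/629; mL+mR=-30/37 → advance -1; mR−mL=-642/629 → turn -1·90°
n=3: pose=(-6,3,N); sL=30/37, sR=6/5; mL=-147/185, mR=72/185; mL+mR=-15/37 → advance -1; mR−mL=219/185 → turn +1·90°
n=4: pose=(-6,2,W); sL=12/5, sR=60/61; mL=66/305, mR=-432/305; mL+mR=-6/5 → advance -1; mR−mL=-498/305 → turn -1·90°
n=5: pose=(-5,2,N); sL=15/13, sR=3/2; mL=-12/13, mR=9/26; mL+mR=-15/26 → advance -1; mR−mL=33/26 → turn +1·90°
n=6: pose=(-5,1,W); sL=60/17, sR=60/41; mL=210/697, mR=-1440/697; mL+mR=-30/17 → advance -1; mR−mL=-1650/697 → turn -1·90°
n=7: pose=(-4,1,N); sL=30/17, sR=30/17; mL=-15/17, mR=0; mL+mR=-15/17 → advance -1; mR−mL=15/17 → turn +1·90°

0 12/13 12 -150/13 144/13 -6 4 E
1 3/5 15/16 -51/80 27/80 -7 4 N
2 60/37 12/17 66/629 -576/629 -7 3 W
3 30/37 6/5 -147/185 72/185 -6 3 N
4 12/5 60/61 66/305 -432/305 -6 2 W
5 15/13 3/2 -12/13 9/26 -5 2 N
6 60/17 60/41 210/697 -1440/697 -5 1 W
7 30/17 30/17 -15/17 0 -4 1 N
final -4 0 W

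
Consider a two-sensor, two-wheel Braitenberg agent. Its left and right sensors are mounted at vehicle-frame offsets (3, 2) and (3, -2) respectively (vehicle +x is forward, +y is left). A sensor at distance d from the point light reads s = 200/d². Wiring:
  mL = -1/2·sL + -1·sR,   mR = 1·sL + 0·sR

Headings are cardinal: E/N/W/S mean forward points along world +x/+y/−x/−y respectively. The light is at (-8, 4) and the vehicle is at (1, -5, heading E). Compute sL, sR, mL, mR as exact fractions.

200/193 40/53 -13020/10229 200/193

left sensor world pos  = (4, -3); dL² = 193
right sensor world pos = (4, -7); dR² = 265
sL = 200/193 = 200/193
sR = 200/265 = 40/53
mL = -1/2·sL + -1·sR = -13020/10229
mR = 1·sL + 0·sR = 200/193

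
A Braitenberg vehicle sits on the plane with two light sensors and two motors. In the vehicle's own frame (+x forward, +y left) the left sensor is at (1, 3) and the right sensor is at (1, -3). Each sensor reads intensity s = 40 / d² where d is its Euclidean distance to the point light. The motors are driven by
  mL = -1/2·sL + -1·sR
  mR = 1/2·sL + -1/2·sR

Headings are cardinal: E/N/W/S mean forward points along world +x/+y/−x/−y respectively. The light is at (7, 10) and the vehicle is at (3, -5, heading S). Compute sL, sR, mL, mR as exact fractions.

left sensor world pos  = (6, -6); dL² = 257
right sensor world pos = (0, -6); dR² = 305
sL = 40/257 = 40/257
sR = 40/305 = 8/61
mL = -1/2·sL + -1·sR = -3276/15677
mR = 1/2·sL + -1/2·sR = 192/15677

40/257 8/61 -3276/15677 192/15677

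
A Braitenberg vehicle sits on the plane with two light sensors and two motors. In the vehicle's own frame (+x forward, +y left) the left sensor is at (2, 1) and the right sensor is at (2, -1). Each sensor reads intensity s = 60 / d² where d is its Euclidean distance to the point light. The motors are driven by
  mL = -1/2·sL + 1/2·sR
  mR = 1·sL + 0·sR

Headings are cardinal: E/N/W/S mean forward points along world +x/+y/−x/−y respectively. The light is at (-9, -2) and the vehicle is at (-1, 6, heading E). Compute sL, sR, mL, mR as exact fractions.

left sensor world pos  = (1, 7); dL² = 181
right sensor world pos = (1, 5); dR² = 149
sL = 60/181 = 60/181
sR = 60/149 = 60/149
mL = -1/2·sL + 1/2·sR = 960/26969
mR = 1·sL + 0·sR = 60/181

60/181 60/149 960/26969 60/181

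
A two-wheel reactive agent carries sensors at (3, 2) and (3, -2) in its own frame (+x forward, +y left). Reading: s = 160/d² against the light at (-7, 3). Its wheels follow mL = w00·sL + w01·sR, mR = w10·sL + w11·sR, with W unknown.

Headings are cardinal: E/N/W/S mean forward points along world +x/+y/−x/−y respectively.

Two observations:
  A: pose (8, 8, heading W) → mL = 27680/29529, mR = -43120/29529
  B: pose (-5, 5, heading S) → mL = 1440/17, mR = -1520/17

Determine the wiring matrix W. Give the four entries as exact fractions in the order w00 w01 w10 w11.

1/2 1/2 -1 -1/2

obs A: pose=(8,8,W) → sL=160/153, sR=160/193, mL=27680/29529, mR=-43120/29529
obs B: pose=(-5,5,S) → sL=160/17, sR=160, mL=1440/17, mR=-1520/17
sensor matrix S = [[160/153, 160/193], [160/17, 160]]; det S = 4710400/29529
solve [mL_A; mL_B] = S·[w00; w01] and [mR_A; mR_B] = S·[w10; w11]:
  w00 = 1/2, w01 = 1/2, w10 = -1, w11 = -1/2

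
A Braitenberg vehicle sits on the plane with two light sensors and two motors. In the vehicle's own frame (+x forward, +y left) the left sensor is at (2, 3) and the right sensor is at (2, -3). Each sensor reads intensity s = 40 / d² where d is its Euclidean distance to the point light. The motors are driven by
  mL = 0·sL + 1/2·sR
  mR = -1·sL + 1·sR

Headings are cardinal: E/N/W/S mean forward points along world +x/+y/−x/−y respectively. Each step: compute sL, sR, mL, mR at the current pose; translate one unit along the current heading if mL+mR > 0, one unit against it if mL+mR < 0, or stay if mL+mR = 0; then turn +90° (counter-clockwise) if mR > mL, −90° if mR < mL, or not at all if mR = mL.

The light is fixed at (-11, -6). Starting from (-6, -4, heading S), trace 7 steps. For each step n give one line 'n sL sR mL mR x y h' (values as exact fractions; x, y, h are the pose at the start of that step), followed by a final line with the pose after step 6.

0 5/8 10 5 75/8 -6 -4 S
1 8/13 40/53 20/53 96/689 -6 -5 E
2 20/41 4 2 144/41 -5 -5 S
3 40/73 40/73 20/73 0 -5 -6 E
4 5/13 2 1 21/13 -4 -6 S
5 8/17 40/97 20/97 -96/1649 -4 -7 E
6 4/13 20/17 10/17 192/221 -3 -7 S
final -3 -8 E

n=0: pose=(-6,-4,S); sL=5/8, sR=10; mL=5, mR=75/8; mL+mR=115/8 → advance +1; mR−mL=35/8 → turn +1·90°
n=1: pose=(-6,-5,E); sL=8/13, sR=40/53; mL=20/53, mR=96/689; mL+mR=356/689 → advance +1; mR−mL=-164/689 → turn -1·90°
n=2: pose=(-5,-5,S); sL=20/41, sR=4; mL=2, mR=144/41; mL+mR=226/41 → advance +1; mR−mL=62/41 → turn +1·90°
n=3: pose=(-5,-6,E); sL=40/73, sR=40/73; mL=20/73, mR=0; mL+mR=20/73 → advance +1; mR−mL=-20/73 → turn -1·90°
n=4: pose=(-4,-6,S); sL=5/13, sR=2; mL=1, mR=21/13; mL+mR=34/13 → advance +1; mR−mL=8/13 → turn +1·90°
n=5: pose=(-4,-7,E); sL=8/17, sR=40/97; mL=20/97, mR=-96/1649; mL+mR=244/1649 → advance +1; mR−mL=-436/1649 → turn -1·90°
n=6: pose=(-3,-7,S); sL=4/13, sR=20/17; mL=10/17, mR=192/221; mL+mR=322/221 → advance +1; mR−mL=62/221 → turn +1·90°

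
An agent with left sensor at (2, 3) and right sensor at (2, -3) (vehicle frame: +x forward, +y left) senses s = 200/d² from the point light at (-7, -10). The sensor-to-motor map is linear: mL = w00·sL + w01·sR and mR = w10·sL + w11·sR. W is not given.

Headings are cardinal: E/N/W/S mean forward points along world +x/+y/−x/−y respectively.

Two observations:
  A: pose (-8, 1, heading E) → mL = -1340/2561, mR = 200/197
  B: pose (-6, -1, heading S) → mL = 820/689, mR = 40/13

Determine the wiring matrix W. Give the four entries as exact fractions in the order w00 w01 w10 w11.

1 -1/2 1 0

obs A: pose=(-8,1,E) → sL=200/197, sR=40/13, mL=-1340/2561, mR=200/197
obs B: pose=(-6,-1,S) → sL=40/13, sR=200/53, mL=820/689, mR=40/13
sensor matrix S = [[200/197, 40/13], [40/13, 200/53]]; det S = -9945600/1764529
solve [mL_A; mL_B] = S·[w00; w01] and [mR_A; mR_B] = S·[w10; w11]:
  w00 = 1, w01 = -1/2, w10 = 1, w11 = 0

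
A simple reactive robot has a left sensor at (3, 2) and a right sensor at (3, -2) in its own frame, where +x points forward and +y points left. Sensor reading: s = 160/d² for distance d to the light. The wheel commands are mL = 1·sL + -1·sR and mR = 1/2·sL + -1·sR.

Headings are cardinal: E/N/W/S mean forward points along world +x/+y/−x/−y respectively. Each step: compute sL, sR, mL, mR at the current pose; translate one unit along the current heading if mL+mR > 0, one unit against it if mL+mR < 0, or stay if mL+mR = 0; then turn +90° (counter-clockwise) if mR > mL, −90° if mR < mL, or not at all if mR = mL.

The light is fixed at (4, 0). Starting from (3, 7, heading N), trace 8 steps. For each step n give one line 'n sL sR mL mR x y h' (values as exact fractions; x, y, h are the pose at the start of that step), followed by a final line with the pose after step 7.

n=0: pose=(3,7,N); sL=160/109, sR=160/101; mL=-1280/11009, mR=-9360/11009; mL+mR=-10640/11009 → advance -1; mR−mL=-80/109 → turn -1·90°
n=1: pose=(3,6,E); sL=40/17, sR=8; mL=-96/17, mR=-116/17; mL+mR=-212/17 → advance -1; mR−mL=-20/17 → turn -1·90°
n=2: pose=(2,6,S); sL=160/9, sR=32/5; mL=512/45, mR=112/45; mL+mR=208/15 → advance +1; mR−mL=-80/9 → turn -1·90°
n=3: pose=(2,5,W); sL=80/17, sR=80/37; mL=1600/629, mR=120/629; mL+mR=1720/629 → advance +1; mR−mL=-40/17 → turn -1·90°
n=4: pose=(1,5,N); sL=160/89, sR=32/13; mL=-768/1157, mR=-1808/1157; mL+mR=-2576/1157 → advance -1; mR−mL=-80/89 → turn -1·90°
n=5: pose=(1,4,E); sL=40/9, sR=40; mL=-320/9, mR=-340/9; mL+mR=-220/3 → advance -1; mR−mL=-20/9 → turn -1·90°
n=6: pose=(0,4,S); sL=32, sR=160/37; mL=1024/37, mR=432/37; mL+mR=1456/37 → advance +1; mR−mL=-16 → turn -1·90°
n=7: pose=(0,3,W); sL=16/5, sR=80/37; mL=192/185, mR=-104/185; mL+mR=88/185 → advance +1; mR−mL=-8/5 → turn -1·90°

0 160/109 160/101 -1280/11009 -9360/11009 3 7 N
1 40/17 8 -96/17 -116/17 3 6 E
2 160/9 32/5 512/45 112/45 2 6 S
3 80/17 80/37 1600/629 120/629 2 5 W
4 160/89 32/13 -768/1157 -1808/1157 1 5 N
5 40/9 40 -320/9 -340/9 1 4 E
6 32 160/37 1024/37 432/37 0 4 S
7 16/5 80/37 192/185 -104/185 0 3 W
final -1 3 N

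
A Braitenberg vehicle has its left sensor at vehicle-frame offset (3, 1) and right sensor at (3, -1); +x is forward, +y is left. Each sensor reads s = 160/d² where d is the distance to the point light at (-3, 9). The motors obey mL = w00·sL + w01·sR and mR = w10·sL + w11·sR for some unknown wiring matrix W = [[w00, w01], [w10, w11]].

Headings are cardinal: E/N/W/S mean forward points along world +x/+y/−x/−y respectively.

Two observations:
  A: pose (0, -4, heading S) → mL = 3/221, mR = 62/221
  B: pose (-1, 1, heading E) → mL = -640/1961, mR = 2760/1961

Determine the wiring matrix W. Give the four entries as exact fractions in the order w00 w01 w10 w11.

obs A: pose=(0,-4,S) → sL=10/17, sR=8/13, mL=3/221, mR=62/221
obs B: pose=(-1,1,E) → sL=80/37, sR=80/53, mL=-640/1961, mR=2760/1961
sensor matrix S = [[10/17, 8/13], [80/37, 80/53]]; det S = -191840/433381
solve [mL_A; mL_B] = S·[w00; w01] and [mR_A; mR_B] = S·[w10; w11]:
  w00 = -1/2, w01 = 1/2, w10 = 1, w11 = -1/2

-1/2 1/2 1 -1/2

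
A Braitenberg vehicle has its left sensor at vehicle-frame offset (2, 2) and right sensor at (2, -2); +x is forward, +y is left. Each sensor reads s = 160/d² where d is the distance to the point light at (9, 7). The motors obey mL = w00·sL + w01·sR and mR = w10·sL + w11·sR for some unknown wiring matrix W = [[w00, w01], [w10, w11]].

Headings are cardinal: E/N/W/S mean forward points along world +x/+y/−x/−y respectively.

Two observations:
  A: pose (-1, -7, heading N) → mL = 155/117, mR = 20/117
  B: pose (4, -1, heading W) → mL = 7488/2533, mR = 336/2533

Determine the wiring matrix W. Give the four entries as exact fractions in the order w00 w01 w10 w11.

obs A: pose=(-1,-7,N) → sL=5/9, sR=10/13, mL=155/117, mR=20/117
obs B: pose=(4,-1,W) → sL=160/149, sR=32/17, mL=7488/2533, mR=336/2533
sensor matrix S = [[5/9, 10/13], [160/149, 32/17]]; det S = 65120/296361
solve [mL_A; mL_B] = S·[w00; w01] and [mR_A; mR_B] = S·[w10; w11]:
  w00 = 1, w01 = 1, w10 = 1, w11 = -1/2

1 1 1 -1/2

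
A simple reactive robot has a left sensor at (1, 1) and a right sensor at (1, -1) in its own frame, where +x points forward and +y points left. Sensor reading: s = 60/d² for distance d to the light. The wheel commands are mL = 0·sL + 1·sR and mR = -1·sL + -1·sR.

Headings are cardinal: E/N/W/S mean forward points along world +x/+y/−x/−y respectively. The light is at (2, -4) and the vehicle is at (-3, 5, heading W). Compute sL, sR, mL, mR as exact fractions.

left sensor world pos  = (-4, 4); dL² = 100
right sensor world pos = (-4, 6); dR² = 136
sL = 60/100 = 3/5
sR = 60/136 = 15/34
mL = 0·sL + 1·sR = 15/34
mR = -1·sL + -1·sR = -177/170

3/5 15/34 15/34 -177/170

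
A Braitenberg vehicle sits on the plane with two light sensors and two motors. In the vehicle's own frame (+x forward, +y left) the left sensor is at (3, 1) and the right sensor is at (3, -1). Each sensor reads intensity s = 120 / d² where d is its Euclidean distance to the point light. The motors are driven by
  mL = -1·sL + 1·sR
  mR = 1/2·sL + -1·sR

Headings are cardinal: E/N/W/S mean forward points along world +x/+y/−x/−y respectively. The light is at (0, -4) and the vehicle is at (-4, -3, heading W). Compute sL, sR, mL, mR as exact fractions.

left sensor world pos  = (-7, -4); dL² = 49
right sensor world pos = (-7, -2); dR² = 53
sL = 120/49 = 120/49
sR = 120/53 = 120/53
mL = -1·sL + 1·sR = -480/2597
mR = 1/2·sL + -1·sR = -2700/2597

120/49 120/53 -480/2597 -2700/2597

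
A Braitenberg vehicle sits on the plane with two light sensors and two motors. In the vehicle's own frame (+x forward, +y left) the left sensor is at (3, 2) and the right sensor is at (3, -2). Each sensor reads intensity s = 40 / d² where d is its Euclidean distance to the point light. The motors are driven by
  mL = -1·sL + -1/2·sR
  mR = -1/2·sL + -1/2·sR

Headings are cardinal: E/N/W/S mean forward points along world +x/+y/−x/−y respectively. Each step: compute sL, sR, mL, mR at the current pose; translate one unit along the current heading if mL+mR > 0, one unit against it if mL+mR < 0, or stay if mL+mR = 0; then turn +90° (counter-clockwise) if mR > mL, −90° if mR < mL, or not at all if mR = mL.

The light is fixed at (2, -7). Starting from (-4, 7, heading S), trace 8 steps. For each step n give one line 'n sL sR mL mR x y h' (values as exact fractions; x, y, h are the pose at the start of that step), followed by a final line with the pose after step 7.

n=0: pose=(-4,7,S); sL=40/137, sR=8/37; mL=-2028/5069, mR=-1288/5069; mL+mR=-3316/5069 → advance -1; mR−mL=20/137 → turn +1·90°
n=1: pose=(-4,8,E); sL=20/149, sR=20/89; mL=-3270/13261, mR=-2380/13261; mL+mR=-5650/13261 → advance -1; mR−mL=10/149 → turn +1·90°
n=2: pose=(-5,8,N); sL=8/81, sR=40/349; mL=-4412/28269, mR=-3016/28269; mL+mR=-2476/9423 → advance -1; mR−mL=4/81 → turn +1·90°
n=3: pose=(-5,7,W); sL=10/61, sR=10/89; mL=-1195/5429, mR=-750/5429; mL+mR=-1945/5429 → advance -1; mR−mL=5/61 → turn +1·90°
n=4: pose=(-4,7,S); sL=40/137, sR=8/37; mL=-2028/5069, mR=-1288/5069; mL+mR=-3316/5069 → advance -1; mR−mL=20/137 → turn +1·90°
n=5: pose=(-4,8,E); sL=20/149, sR=20/89; mL=-3270/13261, mR=-2380/13261; mL+mR=-5650/13261 → advance -1; mR−mL=10/149 → turn +1·90°
n=6: pose=(-5,8,N); sL=8/81, sR=40/349; mL=-4412/28269, mR=-3016/28269; mL+mR=-2476/9423 → advance -1; mR−mL=4/81 → turn +1·90°
n=7: pose=(-5,7,W); sL=10/61, sR=10/89; mL=-1195/5429, mR=-750/5429; mL+mR=-1945/5429 → advance -1; mR−mL=5/61 → turn +1·90°

0 40/137 8/37 -2028/5069 -1288/5069 -4 7 S
1 20/149 20/89 -3270/13261 -2380/13261 -4 8 E
2 8/81 40/349 -4412/28269 -3016/28269 -5 8 N
3 10/61 10/89 -1195/5429 -750/5429 -5 7 W
4 40/137 8/37 -2028/5069 -1288/5069 -4 7 S
5 20/149 20/89 -3270/13261 -2380/13261 -4 8 E
6 8/81 40/349 -4412/28269 -3016/28269 -5 8 N
7 10/61 10/89 -1195/5429 -750/5429 -5 7 W
final -4 7 S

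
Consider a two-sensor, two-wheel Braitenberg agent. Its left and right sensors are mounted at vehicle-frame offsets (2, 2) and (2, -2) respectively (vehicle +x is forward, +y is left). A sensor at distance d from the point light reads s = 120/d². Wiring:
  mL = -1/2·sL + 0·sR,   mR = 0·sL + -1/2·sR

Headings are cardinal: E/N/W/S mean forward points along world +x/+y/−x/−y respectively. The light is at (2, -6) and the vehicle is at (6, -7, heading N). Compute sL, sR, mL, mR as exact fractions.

left sensor world pos  = (4, -5); dL² = 5
right sensor world pos = (8, -5); dR² = 37
sL = 120/5 = 24
sR = 120/37 = 120/37
mL = -1/2·sL + 0·sR = -12
mR = 0·sL + -1/2·sR = -60/37

24 120/37 -12 -60/37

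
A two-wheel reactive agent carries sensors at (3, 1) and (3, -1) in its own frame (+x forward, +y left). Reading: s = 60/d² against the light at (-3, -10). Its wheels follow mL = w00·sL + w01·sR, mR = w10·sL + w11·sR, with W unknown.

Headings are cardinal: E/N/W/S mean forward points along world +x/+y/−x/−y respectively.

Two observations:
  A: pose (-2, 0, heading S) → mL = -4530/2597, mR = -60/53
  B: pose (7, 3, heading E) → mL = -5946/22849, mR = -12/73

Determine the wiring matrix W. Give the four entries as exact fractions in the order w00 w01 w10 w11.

-1 -1/2 -1 0

obs A: pose=(-2,0,S) → sL=60/53, sR=60/49, mL=-4530/2597, mR=-60/53
obs B: pose=(7,3,E) → sL=12/73, sR=60/313, mL=-5946/22849, mR=-12/73
sensor matrix S = [[60/53, 60/49], [12/73, 60/313]]; det S = 933120/59338853
solve [mL_A; mL_B] = S·[w00; w01] and [mR_A; mR_B] = S·[w10; w11]:
  w00 = -1, w01 = -1/2, w10 = -1, w11 = 0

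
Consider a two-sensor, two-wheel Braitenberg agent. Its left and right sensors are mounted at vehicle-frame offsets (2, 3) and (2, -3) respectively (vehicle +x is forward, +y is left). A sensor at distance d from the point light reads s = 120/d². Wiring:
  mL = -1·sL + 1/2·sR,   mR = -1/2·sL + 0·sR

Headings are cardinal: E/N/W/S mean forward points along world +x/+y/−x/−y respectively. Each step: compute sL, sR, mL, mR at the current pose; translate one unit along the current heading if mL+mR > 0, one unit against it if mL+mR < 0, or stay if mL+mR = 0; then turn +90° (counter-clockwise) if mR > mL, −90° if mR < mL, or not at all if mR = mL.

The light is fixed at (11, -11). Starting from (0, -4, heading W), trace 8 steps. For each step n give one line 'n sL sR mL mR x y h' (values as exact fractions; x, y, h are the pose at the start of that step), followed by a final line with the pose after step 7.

n=0: pose=(0,-4,W); sL=24/37, sR=120/269; mL=-4236/9953, mR=-12/37; mL+mR=-7464/9953 → advance -1; mR−mL=1008/9953 → turn +1·90°
n=1: pose=(1,-4,S); sL=60/37, sR=60/97; mL=-4710/3589, mR=-30/37; mL+mR=-7620/3589 → advance -1; mR−mL=1800/3589 → turn +1·90°
n=2: pose=(1,-3,E); sL=24/37, sR=120/89; mL=84/3293, mR=-12/37; mL+mR=-984/3293 → advance -1; mR−mL=-1152/3293 → turn -1·90°
n=3: pose=(0,-3,S); sL=6/5, sR=15/29; mL=-273/290, mR=-3/5; mL+mR=-447/290 → advance -1; mR−mL=99/290 → turn +1·90°
n=4: pose=(0,-2,E); sL=8/15, sR=40/39; mL=-4/195, mR=-4/15; mL+mR=-56/195 → advance -1; mR−mL=-16/65 → turn -1·90°
n=5: pose=(-1,-2,S); sL=12/13, sR=60/137; mL=-1254/1781, mR=-6/13; mL+mR=-2076/1781 → advance -1; mR−mL=432/1781 → turn +1·90°
n=6: pose=(-1,-1,E); sL=120/269, sR=120/149; mL=-1740/40081, mR=-60/269; mL+mR=-10680/40081 → advance -1; mR−mL=-7200/40081 → turn -1·90°
n=7: pose=(-2,-1,S); sL=30/41, sR=3/8; mL=-357/656, mR=-15/41; mL+mR=-597/656 → advance -1; mR−mL=117/656 → turn +1·90°

0 24/37 120/269 -4236/9953 -12/37 0 -4 W
1 60/37 60/97 -4710/3589 -30/37 1 -4 S
2 24/37 120/89 84/3293 -12/37 1 -3 E
3 6/5 15/29 -273/290 -3/5 0 -3 S
4 8/15 40/39 -4/195 -4/15 0 -2 E
5 12/13 60/137 -1254/1781 -6/13 -1 -2 S
6 120/269 120/149 -1740/40081 -60/269 -1 -1 E
7 30/41 3/8 -357/656 -15/41 -2 -1 S
final -2 0 E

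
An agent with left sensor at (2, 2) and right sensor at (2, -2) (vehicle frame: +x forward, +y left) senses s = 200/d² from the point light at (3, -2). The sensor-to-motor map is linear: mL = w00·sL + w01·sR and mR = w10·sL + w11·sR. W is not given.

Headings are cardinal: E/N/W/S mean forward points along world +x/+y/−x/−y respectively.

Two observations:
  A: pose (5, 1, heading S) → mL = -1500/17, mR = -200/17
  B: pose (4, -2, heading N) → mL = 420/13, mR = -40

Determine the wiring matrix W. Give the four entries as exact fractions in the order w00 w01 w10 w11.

1 -1/2 -1 0

obs A: pose=(5,1,S) → sL=200/17, sR=200, mL=-1500/17, mR=-200/17
obs B: pose=(4,-2,N) → sL=40, sR=200/13, mL=420/13, mR=-40
sensor matrix S = [[200/17, 200], [40, 200/13]]; det S = -1728000/221
solve [mL_A; mL_B] = S·[w00; w01] and [mR_A; mR_B] = S·[w10; w11]:
  w00 = 1, w01 = -1/2, w10 = -1, w11 = 0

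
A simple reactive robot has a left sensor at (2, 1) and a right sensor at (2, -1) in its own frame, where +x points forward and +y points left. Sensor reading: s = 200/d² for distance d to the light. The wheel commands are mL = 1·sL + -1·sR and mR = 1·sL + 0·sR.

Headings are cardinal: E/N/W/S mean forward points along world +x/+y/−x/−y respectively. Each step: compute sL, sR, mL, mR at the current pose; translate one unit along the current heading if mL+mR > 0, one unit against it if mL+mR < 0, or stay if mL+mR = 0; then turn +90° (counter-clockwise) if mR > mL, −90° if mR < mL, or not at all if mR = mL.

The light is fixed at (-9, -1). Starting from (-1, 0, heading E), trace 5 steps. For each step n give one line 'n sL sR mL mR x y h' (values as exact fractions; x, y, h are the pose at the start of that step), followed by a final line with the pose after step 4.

0 25/13 2 -1/13 25/13 -1 0 E
1 200/73 200/109 7200/7957 200/73 0 0 N
2 4 100/29 16/29 4 0 1 W
3 200/81 200/49 -6400/3969 200/81 -1 1 S
4 25/13 2 -1/13 25/13 -1 0 E
final 0 0 N

n=0: pose=(-1,0,E); sL=25/13, sR=2; mL=-1/13, mR=25/13; mL+mR=24/13 → advance +1; mR−mL=2 → turn +1·90°
n=1: pose=(0,0,N); sL=200/73, sR=200/109; mL=7200/7957, mR=200/73; mL+mR=29000/7957 → advance +1; mR−mL=200/109 → turn +1·90°
n=2: pose=(0,1,W); sL=4, sR=100/29; mL=16/29, mR=4; mL+mR=132/29 → advance +1; mR−mL=100/29 → turn +1·90°
n=3: pose=(-1,1,S); sL=200/81, sR=200/49; mL=-6400/3969, mR=200/81; mL+mR=3400/3969 → advance +1; mR−mL=200/49 → turn +1·90°
n=4: pose=(-1,0,E); sL=25/13, sR=2; mL=-1/13, mR=25/13; mL+mR=24/13 → advance +1; mR−mL=2 → turn +1·90°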